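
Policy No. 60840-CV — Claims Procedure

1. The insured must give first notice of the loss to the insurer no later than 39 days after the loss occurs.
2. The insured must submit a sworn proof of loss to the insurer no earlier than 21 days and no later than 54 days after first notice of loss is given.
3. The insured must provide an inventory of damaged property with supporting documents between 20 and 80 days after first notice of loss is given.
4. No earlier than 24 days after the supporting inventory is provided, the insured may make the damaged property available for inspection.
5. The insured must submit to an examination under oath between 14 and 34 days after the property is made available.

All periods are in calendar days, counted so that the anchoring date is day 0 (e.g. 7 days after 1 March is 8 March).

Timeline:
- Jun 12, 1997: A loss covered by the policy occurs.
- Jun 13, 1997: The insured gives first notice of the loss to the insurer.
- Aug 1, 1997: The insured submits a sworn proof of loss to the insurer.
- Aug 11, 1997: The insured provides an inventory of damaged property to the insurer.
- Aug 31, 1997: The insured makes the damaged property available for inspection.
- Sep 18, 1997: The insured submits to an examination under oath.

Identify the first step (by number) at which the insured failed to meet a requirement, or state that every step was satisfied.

Step 4

Step 1 — counting 39 days from Jun 12, 1997 (when the loss occurs) gives a deadline of Jul 21, 1997; done Jun 13, 1997 — timely.
Step 2 — 21 and 54 days from Jun 13, 1997 (when first notice of loss is given) are Jul 4, 1997 and Aug 6, 1997 respectively; Aug 1, 1997 falls inside that range.
Step 3 — 20 and 80 days from Jun 13, 1997 (when first notice of loss is given) are Jul 3, 1997 and Sep 1, 1997 respectively; done Aug 11, 1997 — within the window.
Step 4 — must wait 24 days from Aug 11, 1997 (when the supporting inventory is provided), so not before Sep 4, 1997; acted on Aug 31, 1997, 4 days prematurely.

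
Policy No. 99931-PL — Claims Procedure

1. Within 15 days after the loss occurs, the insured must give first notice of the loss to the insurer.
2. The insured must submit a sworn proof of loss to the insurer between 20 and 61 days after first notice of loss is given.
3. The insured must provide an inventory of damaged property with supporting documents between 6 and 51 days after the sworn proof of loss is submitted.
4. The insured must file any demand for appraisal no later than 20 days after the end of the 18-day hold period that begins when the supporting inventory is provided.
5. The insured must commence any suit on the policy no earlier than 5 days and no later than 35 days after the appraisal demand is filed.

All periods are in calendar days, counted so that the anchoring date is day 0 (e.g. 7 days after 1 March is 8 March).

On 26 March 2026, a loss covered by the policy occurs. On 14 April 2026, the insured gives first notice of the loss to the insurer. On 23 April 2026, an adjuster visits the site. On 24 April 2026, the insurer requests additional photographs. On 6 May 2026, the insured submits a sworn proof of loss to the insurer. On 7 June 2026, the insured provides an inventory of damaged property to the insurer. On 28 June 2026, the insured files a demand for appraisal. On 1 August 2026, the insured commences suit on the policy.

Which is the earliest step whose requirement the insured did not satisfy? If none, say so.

(1) due by 26 March 2026 + 15 days = 10 April 2026; not done until 14 April 2026, 4 days after the deadline.

Step 1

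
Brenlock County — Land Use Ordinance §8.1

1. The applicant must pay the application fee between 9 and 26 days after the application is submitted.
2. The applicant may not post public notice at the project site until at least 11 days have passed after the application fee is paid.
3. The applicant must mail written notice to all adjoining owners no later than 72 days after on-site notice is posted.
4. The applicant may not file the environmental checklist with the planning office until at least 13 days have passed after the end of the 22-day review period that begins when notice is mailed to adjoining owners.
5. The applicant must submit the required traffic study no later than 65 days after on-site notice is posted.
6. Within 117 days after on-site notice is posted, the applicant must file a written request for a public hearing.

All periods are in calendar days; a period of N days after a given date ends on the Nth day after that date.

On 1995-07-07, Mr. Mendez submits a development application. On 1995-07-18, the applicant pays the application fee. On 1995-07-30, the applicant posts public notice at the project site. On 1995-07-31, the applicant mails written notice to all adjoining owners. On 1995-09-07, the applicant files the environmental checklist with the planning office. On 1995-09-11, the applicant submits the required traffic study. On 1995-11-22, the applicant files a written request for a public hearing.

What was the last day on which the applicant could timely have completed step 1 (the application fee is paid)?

Step 1 runs from 1995-07-07, when the application is submitted. The window is 9–26 days after 1995-07-07; it closes on 1995-08-02.

1995-08-02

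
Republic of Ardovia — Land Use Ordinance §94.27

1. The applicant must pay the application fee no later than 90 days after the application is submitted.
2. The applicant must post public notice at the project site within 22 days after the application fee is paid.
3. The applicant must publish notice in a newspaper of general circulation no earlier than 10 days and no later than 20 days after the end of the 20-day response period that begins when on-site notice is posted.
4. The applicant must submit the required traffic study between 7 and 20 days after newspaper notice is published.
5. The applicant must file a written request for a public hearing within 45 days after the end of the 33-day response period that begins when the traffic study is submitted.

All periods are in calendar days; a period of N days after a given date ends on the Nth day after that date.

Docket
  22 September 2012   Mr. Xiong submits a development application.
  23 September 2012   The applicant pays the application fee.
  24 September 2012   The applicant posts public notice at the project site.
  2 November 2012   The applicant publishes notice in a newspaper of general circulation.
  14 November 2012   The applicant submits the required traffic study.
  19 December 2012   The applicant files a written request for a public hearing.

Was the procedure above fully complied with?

Step 1: 90 days after 22 September 2012 (when the application is submitted) is 21 December 2012; completed 23 September 2012, before the deadline.
Step 2: 22 days after 23 September 2012 (when the application fee is paid) is 15 October 2012; completed 24 September 2012, before the deadline.
Step 3: the window is 10–20 days after 14 October 2012 (end of the 20-day response period, which began when on-site notice is posted on 24 September 2012), so 24 October 2012 through 3 November 2012; done 2 November 2012, which is between those dates.
Step 4: the window is 7–20 days after 2 November 2012 (when newspaper notice is published), so 9 November 2012 through 22 November 2012; done 14 November 2012, which is between those dates.
Step 5: 45 days after 17 December 2012 (end of the 33-day response period, which began when the traffic study is submitted on 14 November 2012) is 31 January 2013; done 19 December 2012 — timely.

Yes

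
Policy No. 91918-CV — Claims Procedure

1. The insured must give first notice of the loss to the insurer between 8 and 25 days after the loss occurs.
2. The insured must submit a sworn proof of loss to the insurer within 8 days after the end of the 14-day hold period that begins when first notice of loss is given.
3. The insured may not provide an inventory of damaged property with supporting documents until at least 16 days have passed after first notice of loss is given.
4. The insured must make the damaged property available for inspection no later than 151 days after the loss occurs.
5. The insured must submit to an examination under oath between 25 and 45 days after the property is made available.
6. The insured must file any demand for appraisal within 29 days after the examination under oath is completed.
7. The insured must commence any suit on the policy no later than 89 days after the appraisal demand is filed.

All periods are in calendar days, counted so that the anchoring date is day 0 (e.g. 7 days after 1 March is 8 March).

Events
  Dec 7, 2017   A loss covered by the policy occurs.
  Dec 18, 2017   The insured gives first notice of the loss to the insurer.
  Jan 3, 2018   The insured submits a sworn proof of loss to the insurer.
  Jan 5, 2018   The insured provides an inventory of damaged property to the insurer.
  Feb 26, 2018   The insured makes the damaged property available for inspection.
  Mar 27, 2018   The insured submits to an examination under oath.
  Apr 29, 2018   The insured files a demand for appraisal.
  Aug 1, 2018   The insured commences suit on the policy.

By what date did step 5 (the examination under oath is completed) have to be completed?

Apr 12, 2018

Step 5 runs from Feb 26, 2018, when the property is made available. The window is 25–45 days after Feb 26, 2018; it closes on Apr 12, 2018.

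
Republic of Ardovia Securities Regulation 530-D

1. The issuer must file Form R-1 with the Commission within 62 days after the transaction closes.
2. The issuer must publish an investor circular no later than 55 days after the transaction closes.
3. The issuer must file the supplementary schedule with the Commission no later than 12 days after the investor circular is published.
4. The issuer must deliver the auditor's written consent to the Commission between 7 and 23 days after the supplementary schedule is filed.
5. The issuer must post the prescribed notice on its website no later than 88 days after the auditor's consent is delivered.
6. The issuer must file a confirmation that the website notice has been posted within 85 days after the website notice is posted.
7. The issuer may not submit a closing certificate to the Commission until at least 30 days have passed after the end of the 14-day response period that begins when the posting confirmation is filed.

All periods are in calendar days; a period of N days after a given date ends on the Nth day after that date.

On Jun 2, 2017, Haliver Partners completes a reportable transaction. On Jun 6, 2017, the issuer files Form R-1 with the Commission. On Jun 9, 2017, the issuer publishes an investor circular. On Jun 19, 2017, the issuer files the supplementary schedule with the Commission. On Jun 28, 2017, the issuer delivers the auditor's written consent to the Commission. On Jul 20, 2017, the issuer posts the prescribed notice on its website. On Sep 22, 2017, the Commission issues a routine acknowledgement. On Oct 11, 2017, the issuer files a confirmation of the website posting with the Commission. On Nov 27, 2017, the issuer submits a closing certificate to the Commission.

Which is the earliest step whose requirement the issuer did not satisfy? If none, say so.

None — every step was satisfied

(1) due by Jun 2, 2017 + 62 days = Aug 3, 2017; completed Jun 6, 2017, before the deadline.
(2) due by Jun 2, 2017 + 55 days = Jul 27, 2017; Jun 9, 2017 is within that limit.
(3) due by Jun 9, 2017 + 12 days = Jun 21, 2017; done Jun 19, 2017 — timely.
(4) the permitted window runs from Jun 19, 2017 + 7 = Jun 26, 2017 to Jun 19, 2017 + 23 = Jul 12, 2017; Jun 28, 2017 falls inside that range.
(5) due by Jun 28, 2017 + 88 days = Sep 24, 2017; completed Jul 20, 2017, before the deadline.
(6) due by Jul 20, 2017 + 85 days = Oct 13, 2017; done Oct 11, 2017 — timely.
(7) permitted from Oct 25, 2017 + 30 days = Nov 24, 2017 onward; done Nov 27, 2017 — permitted.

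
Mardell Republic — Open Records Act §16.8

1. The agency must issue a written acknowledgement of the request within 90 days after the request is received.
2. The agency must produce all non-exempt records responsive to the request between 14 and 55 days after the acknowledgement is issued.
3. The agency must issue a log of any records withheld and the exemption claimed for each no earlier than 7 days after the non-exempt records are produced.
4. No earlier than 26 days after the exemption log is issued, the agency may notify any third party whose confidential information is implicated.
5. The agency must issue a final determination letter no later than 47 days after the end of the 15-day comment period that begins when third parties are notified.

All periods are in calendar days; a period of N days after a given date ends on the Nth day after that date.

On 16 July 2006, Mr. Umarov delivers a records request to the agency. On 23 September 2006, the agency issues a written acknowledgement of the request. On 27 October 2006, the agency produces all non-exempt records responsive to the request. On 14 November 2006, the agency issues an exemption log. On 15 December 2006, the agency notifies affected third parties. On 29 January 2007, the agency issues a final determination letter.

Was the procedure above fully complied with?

(1) due by 16 July 2006 + 90 days = 14 October 2006; done 23 September 2006 — timely.
(2) the permitted window runs from 23 September 2006 + 14 = 7 October 2006 to 23 September 2006 + 55 = 17 November 2006; 27 October 2006 falls inside that range.
(3) permitted from 27 October 2006 + 7 days = 3 November 2006 onward; done 14 November 2006 — permitted.
(4) permitted from 14 November 2006 + 26 days = 10 December 2006 onward; 15 December 2006 is on or after that date.
(5) due by 30 December 2006 + 47 days = 15 February 2007; completed 29 January 2007, before the deadline.

Yes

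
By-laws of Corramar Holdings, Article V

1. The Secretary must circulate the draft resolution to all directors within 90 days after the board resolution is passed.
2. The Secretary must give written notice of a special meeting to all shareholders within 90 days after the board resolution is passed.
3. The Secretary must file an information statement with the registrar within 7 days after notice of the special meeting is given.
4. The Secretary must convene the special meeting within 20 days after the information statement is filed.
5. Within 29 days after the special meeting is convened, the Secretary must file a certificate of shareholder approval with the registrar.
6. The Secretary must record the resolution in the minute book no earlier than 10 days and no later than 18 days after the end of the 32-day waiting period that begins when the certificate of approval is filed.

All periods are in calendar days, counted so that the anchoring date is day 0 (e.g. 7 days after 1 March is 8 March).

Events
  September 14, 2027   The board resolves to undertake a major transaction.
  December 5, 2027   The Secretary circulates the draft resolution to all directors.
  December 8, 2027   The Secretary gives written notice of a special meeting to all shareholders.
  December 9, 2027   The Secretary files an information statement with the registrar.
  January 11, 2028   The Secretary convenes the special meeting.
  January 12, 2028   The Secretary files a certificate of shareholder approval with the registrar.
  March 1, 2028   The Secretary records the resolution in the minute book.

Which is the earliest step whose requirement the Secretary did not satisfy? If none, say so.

(1) due by September 14, 2027 + 90 days = December 13, 2027; completed December 5, 2027, before the deadline.
(2) due by September 14, 2027 + 90 days = December 13, 2027; done December 8, 2027 — timely.
(3) due by December 8, 2027 + 7 days = December 15, 2027; December 9, 2027 is within that limit.
(4) due by December 9, 2027 + 20 days = December 29, 2027; done January 11, 2028 — 13 days late.
No need to go further; step 4 was not satisfied.

Step 4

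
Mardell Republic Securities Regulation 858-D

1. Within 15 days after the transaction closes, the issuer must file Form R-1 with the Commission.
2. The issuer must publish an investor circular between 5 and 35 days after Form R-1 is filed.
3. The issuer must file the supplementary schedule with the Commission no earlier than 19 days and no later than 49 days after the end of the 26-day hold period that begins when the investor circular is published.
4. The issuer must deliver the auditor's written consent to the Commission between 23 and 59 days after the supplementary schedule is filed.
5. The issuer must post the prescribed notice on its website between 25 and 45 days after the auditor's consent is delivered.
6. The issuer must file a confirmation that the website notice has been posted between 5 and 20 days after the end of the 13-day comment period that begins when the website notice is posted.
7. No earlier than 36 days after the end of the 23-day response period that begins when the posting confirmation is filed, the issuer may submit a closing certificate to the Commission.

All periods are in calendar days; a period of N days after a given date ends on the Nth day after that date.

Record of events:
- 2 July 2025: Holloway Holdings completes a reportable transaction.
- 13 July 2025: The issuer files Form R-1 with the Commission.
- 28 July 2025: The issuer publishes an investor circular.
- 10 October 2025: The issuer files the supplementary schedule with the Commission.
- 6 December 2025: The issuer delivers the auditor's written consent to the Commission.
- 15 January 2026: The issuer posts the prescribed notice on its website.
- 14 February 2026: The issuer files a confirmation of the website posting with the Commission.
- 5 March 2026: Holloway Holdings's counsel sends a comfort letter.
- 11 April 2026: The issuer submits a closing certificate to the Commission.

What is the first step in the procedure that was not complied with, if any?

Step 1 — counting 15 days from 2 July 2025 (when the transaction closes) gives a deadline of 17 July 2025; 13 July 2025 is within that limit.
Step 2 — 5 and 35 days from 13 July 2025 (when Form R-1 is filed) are 18 July 2025 and 17 August 2025 respectively; 28 July 2025 falls inside that range.
Step 3 — 19 and 49 days from 23 August 2025 (end of the 26-day hold period, which began when the investor circular is published on 28 July 2025) are 11 September 2025 and 11 October 2025 respectively; 10 October 2025 falls inside that range.
Step 4 — 23 and 59 days from 10 October 2025 (when the supplementary schedule is filed) are 2 November 2025 and 8 December 2025 respectively; done 6 December 2025 — within the window.
Step 5 — 25 and 45 days from 6 December 2025 (when the auditor's consent is delivered) are 31 December 2025 and 20 January 2026 respectively; done 15 January 2026 — within the window.
Step 6 — 5 and 20 days from 28 January 2026 (end of the 13-day comment period, which began when the website notice is posted on 15 January 2026) are 2 February 2026 and 17 February 2026 respectively; done 14 February 2026 — within the window.
Step 7 — must wait 36 days from 9 March 2026 (end of the 23-day response period, which began when the posting confirmation is filed on 14 February 2026), so not before 14 April 2026; acted on 11 April 2026, 3 days prematurely.
No need to go further; step 7 was not satisfied.

Step 7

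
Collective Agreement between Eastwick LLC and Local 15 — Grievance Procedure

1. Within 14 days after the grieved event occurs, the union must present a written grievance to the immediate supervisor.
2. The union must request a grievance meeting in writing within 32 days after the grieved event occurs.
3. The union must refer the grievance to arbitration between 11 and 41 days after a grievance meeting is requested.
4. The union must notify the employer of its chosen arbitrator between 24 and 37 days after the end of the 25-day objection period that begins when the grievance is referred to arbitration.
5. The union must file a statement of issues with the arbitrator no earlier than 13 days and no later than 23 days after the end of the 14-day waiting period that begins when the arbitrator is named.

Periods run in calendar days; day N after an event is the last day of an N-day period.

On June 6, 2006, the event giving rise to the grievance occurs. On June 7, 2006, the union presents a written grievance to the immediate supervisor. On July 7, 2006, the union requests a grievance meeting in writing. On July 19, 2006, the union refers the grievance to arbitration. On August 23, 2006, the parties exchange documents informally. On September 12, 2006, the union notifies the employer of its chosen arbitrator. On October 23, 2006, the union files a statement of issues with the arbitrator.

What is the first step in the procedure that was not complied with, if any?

Step 1 — counting 14 days from June 6, 2006 (when the grieved event occurs) gives a deadline of June 20, 2006; June 7, 2006 is within that limit.
Step 2 — counting 32 days from June 6, 2006 (when the grieved event occurs) gives a deadline of July 8, 2006; completed July 7, 2006, before the deadline.
Step 3 — 11 and 41 days from July 7, 2006 (when a grievance meeting is requested) are July 18, 2006 and August 17, 2006 respectively; done July 19, 2006 — within the window.
Step 4 — 24 and 37 days from August 13, 2006 (end of the 25-day objection period, which began when the grievance is referred to arbitration on July 19, 2006) are September 6, 2006 and September 19, 2006 respectively; September 12, 2006 falls inside that range.
Step 5 — 13 and 23 days from September 26, 2006 (end of the 14-day waiting period, which began when the arbitrator is named on September 12, 2006) are October 9, 2006 and October 19, 2006 respectively; October 23, 2006 is 4 days past the end of the window.

Step 5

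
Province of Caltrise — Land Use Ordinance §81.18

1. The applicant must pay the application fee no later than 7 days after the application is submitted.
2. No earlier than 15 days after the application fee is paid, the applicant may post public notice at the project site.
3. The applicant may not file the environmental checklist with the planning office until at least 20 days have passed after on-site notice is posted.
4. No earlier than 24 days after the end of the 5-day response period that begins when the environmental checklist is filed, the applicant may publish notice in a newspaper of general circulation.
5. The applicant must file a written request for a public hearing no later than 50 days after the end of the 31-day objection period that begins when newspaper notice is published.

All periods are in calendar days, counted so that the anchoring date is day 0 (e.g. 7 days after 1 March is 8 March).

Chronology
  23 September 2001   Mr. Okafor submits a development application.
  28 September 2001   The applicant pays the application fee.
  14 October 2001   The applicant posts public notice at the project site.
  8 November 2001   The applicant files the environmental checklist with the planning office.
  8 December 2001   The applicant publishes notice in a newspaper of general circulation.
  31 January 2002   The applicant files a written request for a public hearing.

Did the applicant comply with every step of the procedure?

Yes

(1) due by 23 September 2001 + 7 days = 30 September 2001; 28 September 2001 is within that limit.
(2) permitted from 28 September 2001 + 15 days = 13 October 2001 onward; done 14 October 2001, after the minimum wait.
(3) permitted from 14 October 2001 + 20 days = 3 November 2001 onward; 8 November 2001 is on or after that date.
(4) permitted from 13 November 2001 + 24 days = 7 December 2001 onward; done 8 December 2001, after the minimum wait.
(5) due by 8 January 2002 + 50 days = 27 February 2002; 31 January 2002 is within that limit.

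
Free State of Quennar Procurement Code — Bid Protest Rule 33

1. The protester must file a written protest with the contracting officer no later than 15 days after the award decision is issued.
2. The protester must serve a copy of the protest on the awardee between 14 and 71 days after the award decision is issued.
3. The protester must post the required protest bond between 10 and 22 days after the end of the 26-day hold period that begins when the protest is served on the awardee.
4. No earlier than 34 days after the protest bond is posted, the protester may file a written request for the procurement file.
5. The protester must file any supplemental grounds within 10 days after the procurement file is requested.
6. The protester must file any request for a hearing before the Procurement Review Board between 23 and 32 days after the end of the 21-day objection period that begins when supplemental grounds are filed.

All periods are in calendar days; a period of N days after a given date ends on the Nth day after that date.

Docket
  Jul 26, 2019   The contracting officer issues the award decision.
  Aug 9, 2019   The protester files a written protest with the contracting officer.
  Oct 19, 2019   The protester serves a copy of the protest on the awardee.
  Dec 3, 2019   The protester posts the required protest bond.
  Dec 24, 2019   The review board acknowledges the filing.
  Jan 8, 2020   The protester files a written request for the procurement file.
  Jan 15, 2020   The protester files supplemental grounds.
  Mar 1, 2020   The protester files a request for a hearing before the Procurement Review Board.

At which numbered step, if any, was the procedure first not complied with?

Step 1: 15 days after Jul 26, 2019 (when the award decision is issued) is Aug 10, 2019; done Aug 9, 2019 — timely.
Step 2: the window is 14–71 days after Jul 26, 2019 (when the award decision is issued), so Aug 9, 2019 through Oct 5, 2019; Oct 19, 2019 is 14 days past the end of the window.
No need to go further; step 2 was not satisfied.

Step 2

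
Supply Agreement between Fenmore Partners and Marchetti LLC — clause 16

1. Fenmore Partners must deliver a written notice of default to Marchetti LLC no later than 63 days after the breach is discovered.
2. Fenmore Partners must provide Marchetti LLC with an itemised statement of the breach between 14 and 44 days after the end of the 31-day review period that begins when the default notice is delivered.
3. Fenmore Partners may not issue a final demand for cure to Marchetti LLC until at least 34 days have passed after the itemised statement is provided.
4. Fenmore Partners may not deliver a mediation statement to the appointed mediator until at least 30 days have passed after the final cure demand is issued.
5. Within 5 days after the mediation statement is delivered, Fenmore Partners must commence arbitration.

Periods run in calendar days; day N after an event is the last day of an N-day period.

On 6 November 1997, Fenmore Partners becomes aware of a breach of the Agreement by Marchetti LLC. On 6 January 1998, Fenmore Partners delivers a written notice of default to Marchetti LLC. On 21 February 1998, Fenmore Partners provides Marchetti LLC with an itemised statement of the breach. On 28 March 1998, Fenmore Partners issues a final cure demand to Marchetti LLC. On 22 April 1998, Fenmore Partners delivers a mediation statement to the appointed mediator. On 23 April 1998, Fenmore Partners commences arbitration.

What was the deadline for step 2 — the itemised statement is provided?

22 March 1998

The default notice is delivered on 6 January 1998; the 31-day review period therefore ends 6 February 1998, and step 2 runs from that date. The window is 14–44 days after 6 February 1998; it closes on 22 March 1998.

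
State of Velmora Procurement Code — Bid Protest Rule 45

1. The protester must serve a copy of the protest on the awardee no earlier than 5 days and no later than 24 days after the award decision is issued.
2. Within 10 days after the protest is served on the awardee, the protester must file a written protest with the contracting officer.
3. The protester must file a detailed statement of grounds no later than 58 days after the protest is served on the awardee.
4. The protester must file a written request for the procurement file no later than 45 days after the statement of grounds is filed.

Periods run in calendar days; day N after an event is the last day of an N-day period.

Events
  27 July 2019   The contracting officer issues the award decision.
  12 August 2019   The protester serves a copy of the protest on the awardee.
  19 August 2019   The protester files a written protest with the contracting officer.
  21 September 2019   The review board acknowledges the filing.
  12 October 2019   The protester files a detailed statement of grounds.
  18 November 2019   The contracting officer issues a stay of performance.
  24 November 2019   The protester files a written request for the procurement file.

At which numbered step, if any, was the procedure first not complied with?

Step 1 — 5 and 24 days from 27 July 2019 (when the award decision is issued) are 1 August 2019 and 20 August 2019 respectively; done 12 August 2019, which is between those dates.
Step 2 — counting 10 days from 12 August 2019 (when the protest is served on the awardee) gives a deadline of 22 August 2019; 19 August 2019 is within that limit.
Step 3 — counting 58 days from 12 August 2019 (when the protest is served on the awardee) gives a deadline of 9 October 2019; not done until 12 October 2019, 3 days after the deadline.
The analysis stops there.

Step 3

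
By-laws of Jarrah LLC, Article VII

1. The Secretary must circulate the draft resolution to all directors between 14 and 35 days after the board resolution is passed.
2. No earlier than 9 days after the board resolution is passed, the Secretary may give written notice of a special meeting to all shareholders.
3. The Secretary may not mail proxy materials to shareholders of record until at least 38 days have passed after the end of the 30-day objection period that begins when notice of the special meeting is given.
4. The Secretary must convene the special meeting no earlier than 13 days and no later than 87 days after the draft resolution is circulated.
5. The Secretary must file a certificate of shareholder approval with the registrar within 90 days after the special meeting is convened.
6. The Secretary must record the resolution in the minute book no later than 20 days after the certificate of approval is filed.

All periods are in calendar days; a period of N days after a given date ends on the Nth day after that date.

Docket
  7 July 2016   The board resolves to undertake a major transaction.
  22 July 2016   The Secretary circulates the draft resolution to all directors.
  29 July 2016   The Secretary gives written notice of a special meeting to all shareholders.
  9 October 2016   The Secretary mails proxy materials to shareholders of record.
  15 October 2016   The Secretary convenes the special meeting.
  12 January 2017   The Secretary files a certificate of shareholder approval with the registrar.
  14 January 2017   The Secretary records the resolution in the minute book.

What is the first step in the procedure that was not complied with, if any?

Step 1: the window is 14–35 days after 7 July 2016 (when the board resolution is passed), so 21 July 2016 through 11 August 2016; 22 July 2016 falls inside that range.
Step 2: the earliest permitted date is 9 days after 7 July 2016 (when the board resolution is passed), i.e. 16 July 2016; 29 July 2016 is on or after that date.
Step 3: the earliest permitted date is 38 days after 28 August 2016 (end of the 30-day objection period, which began when notice of the special meeting is given on 29 July 2016), i.e. 5 October 2016; done 9 October 2016, after the minimum wait.
Step 4: the window is 13–87 days after 22 July 2016 (when the draft resolution is circulated), so 4 August 2016 through 17 October 2016; done 15 October 2016, which is between those dates.
Step 5: 90 days after 15 October 2016 (when the special meeting is convened) is 13 January 2017; 12 January 2017 is within that limit.
Step 6: 20 days after 12 January 2017 (when the certificate of approval is filed) is 1 February 2017; done 14 January 2017 — timely.

None — every step was satisfied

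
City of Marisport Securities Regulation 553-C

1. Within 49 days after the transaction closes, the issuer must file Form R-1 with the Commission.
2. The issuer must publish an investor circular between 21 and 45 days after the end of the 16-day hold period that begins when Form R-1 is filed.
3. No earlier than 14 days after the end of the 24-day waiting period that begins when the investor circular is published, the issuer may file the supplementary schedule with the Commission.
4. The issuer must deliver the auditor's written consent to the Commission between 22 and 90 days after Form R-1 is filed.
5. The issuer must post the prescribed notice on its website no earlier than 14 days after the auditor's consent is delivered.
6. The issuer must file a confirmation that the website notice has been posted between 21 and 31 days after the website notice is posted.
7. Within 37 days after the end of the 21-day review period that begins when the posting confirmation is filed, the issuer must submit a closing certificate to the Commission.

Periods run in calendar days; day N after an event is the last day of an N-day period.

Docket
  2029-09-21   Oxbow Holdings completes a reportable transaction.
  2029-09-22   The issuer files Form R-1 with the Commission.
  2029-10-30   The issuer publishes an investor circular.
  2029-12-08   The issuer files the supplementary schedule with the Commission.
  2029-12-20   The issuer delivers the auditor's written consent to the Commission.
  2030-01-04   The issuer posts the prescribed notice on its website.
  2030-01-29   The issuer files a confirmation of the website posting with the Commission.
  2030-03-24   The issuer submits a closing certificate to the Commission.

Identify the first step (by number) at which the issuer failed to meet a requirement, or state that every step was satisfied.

None — every step was satisfied

Step 1 — counting 49 days from 2029-09-21 (when the transaction closes) gives a deadline of 2029-11-09; 2029-09-22 is within that limit.
Step 2 — 21 and 45 days from 2029-10-08 (end of the 16-day hold period, which began when Form R-1 is filed on 2029-09-22) are 2029-10-29 and 2029-11-22 respectively; done 2029-10-30 — within the window.
Step 3 — must wait 14 days from 2029-11-23 (end of the 24-day waiting period, which began when the investor circular is published on 2029-10-30), so not before 2029-12-07; 2029-12-08 is on or after that date.
Step 4 — 22 and 90 days from 2029-09-22 (when Form R-1 is filed) are 2029-10-14 and 2029-12-21 respectively; done 2029-12-20, which is between those dates.
Step 5 — must wait 14 days from 2029-12-20 (when the auditor's consent is delivered), so not before 2030-01-03; 2030-01-04 is on or after that date.
Step 6 — 21 and 31 days from 2030-01-04 (when the website notice is posted) are 2030-01-25 and 2030-02-04 respectively; done 2030-01-29, which is between those dates.
Step 7 — counting 37 days from 2030-02-19 (end of the 21-day review period, which began when the posting confirmation is filed on 2030-01-29) gives a deadline of 2030-03-28; completed 2030-03-24, before the deadline.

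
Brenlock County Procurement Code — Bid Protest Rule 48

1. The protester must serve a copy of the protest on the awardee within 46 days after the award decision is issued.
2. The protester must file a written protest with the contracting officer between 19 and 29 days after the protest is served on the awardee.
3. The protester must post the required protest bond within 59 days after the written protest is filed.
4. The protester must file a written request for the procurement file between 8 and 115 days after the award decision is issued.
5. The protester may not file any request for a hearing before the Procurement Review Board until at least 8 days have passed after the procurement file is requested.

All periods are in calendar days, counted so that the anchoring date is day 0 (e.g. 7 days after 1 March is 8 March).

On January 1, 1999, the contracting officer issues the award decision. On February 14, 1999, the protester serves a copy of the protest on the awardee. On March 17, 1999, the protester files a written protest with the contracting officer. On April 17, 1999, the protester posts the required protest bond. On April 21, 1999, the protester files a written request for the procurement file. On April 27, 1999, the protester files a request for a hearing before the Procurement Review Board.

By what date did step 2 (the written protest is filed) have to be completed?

March 15, 1999

Step 2 runs from February 14, 1999, when the protest is served on the awardee. The window is 19–29 days after February 14, 1999; it closes on March 15, 1999.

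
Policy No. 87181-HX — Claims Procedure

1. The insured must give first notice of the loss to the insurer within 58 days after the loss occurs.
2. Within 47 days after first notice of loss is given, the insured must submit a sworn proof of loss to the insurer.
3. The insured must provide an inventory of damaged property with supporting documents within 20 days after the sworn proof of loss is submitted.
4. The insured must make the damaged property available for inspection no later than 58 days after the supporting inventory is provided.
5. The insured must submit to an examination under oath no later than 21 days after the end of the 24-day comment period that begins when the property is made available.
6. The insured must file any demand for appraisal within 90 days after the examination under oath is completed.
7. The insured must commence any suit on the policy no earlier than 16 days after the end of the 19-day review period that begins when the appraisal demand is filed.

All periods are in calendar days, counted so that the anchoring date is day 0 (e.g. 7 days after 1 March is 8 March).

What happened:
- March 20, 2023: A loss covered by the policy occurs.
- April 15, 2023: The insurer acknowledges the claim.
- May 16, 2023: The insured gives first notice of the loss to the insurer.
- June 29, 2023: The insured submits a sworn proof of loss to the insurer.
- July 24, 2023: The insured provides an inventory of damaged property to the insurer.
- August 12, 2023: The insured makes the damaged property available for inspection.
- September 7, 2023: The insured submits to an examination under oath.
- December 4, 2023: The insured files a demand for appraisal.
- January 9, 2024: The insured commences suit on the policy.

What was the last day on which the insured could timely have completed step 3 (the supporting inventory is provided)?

Step 3 runs from June 29, 2023, when the sworn proof of loss is submitted. 20 days after June 29, 2023 is July 19, 2023.

July 19, 2023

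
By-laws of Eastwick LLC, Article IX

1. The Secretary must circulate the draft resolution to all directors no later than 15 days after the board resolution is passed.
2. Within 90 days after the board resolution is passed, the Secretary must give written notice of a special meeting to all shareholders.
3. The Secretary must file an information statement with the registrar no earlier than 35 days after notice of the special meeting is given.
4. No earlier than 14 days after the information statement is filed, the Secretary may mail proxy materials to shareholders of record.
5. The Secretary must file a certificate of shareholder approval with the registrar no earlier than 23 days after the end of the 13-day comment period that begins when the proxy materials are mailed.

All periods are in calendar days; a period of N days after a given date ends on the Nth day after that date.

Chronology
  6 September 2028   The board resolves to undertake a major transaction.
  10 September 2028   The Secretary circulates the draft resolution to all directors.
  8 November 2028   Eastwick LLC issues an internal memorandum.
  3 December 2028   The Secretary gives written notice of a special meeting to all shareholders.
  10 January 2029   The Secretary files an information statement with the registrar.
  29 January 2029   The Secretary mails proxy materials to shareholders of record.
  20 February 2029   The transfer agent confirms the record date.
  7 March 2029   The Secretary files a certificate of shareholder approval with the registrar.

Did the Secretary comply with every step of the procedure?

Yes

Step 1 — counting 15 days from 6 September 2028 (when the board resolution is passed) gives a deadline of 21 September 2028; completed 10 September 2028, before the deadline.
Step 2 — counting 90 days from 6 September 2028 (when the board resolution is passed) gives a deadline of 5 December 2028; done 3 December 2028 — timely.
Step 3 — must wait 35 days from 3 December 2028 (when notice of the special meeting is given), so not before 7 January 2029; 10 January 2029 is on or after that date.
Step 4 — must wait 14 days from 10 January 2029 (when the information statement is filed), so not before 24 January 2029; done 29 January 2029 — permitted.
Step 5 — must wait 23 days from 11 February 2029 (end of the 13-day comment period, which began when the proxy materials are mailed on 29 January 2029), so not before 6 March 2029; 7 March 2029 is on or after that date.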